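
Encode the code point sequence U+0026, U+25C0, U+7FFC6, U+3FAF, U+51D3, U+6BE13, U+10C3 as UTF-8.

26 E2 97 80 F1 BF BF 86 E3 BE AF E5 87 93 F1 AB B8 93 E1 83 83

U+0026: 1-byte form → 26.
U+25C0: 3-byte form → E2 97 80.
U+7FFC6: 4-byte form → F1 BF BF 86.
U+3FAF: 3-byte form → E3 BE AF.
U+51D3: 3-byte form → E5 87 93.
U+6BE13: 4-byte form → F1 AB B8 93.
U+10C3: 3-byte form → E1 83 83.
Concatenated (21 bytes): 26 E2 97 80 F1 BF BF 86 E3 BE AF E5 87 93 F1 AB B8 93 E1 83 83.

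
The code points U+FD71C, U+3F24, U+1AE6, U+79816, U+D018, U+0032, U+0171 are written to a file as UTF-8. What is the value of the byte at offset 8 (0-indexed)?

U+FD71C → 4-byte form F3 BD 9C 9C at offsets 0–3.
U+3F24 → 3-byte form E3 BC A4 at offsets 4–6.
U+1AE6 → 3-byte form E1 AB A6 at offsets 7–9.
Offset 8 falls in char 3's range; it's byte 2 of E1 AB A6 = 0xAB.

0xAB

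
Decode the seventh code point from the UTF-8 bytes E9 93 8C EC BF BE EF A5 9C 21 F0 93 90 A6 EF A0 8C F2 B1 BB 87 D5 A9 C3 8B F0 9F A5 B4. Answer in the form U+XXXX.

Offset 0: leading byte 0xE9 = 11101001 → 3-byte char #1 = E9 93 8C.
Offset 3: leading byte 0xEC = 11101100 → 3-byte char #2 = EC BF BE.
Offset 6: leading byte 0xEF = 11101111 → 3-byte char #3 = EF A5 9C.
Offset 9: leading byte 0x21 = 00100001 → 1-byte char #4 = 21.
Offset 10: leading byte 0xF0 = 11110000 → 4-byte char #5 = F0 93 90 A6.
Offset 14: leading byte 0xEF = 11101111 → 3-byte char #6 = EF A0 8C.
Offset 17: leading byte 0xF2 = 11110010 → 4-byte char #7 = F2 B1 BB 87.
Leading byte 0xF2 = 11110010 matches 11110xxx → 4-byte sequence.
Byte 1: 0xF2 = 11110010, payload 010 (3 bits).
Byte 2: 0xB1 = 10110001 (10xxxxxx ✓), payload 110001.
Byte 3: 0xBB = 10111011 (10xxxxxx ✓), payload 111011.
Byte 4: 0x87 = 10000111 (10xxxxxx ✓), payload 000111.
Concatenate: 010110001111011000111 = 0xB1EC7 (21 bits → U+B1EC7).

U+B1EC7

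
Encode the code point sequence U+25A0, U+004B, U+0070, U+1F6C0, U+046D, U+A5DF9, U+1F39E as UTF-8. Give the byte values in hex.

E2 96 A0 4B 70 F0 9F 9B 80 D1 AD F2 A5 B7 B9 F0 9F 8E 9E

U+25A0: 3-byte form → E2 96 A0.
U+004B: 1-byte form → 4B.
U+0070: 1-byte form → 70.
U+1F6C0: 4-byte form → F0 9F 9B 80.
U+046D: 2-byte form → D1 AD.
U+A5DF9: 4-byte form → F2 A5 B7 B9.
U+1F39E: 4-byte form → F0 9F 8E 9E.
Concatenated (19 bytes): E2 96 A0 4B 70 F0 9F 9B 80 D1 AD F2 A5 B7 B9 F0 9F 8E 9E.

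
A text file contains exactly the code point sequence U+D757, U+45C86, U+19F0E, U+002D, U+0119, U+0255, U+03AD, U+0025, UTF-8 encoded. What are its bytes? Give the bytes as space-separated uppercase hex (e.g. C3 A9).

U+D757: 3-byte form → ED 9D 97.
U+45C86: 4-byte form → F1 85 B2 86.
U+19F0E: 4-byte form → F0 99 BC 8E.
U+002D: 1-byte form → 2D.
U+0119: 2-byte form → C4 99.
U+0255: 2-byte form → C9 95.
U+03AD: 2-byte form → CE AD.
U+0025: 1-byte form → 25.
Concatenated (19 bytes): ED 9D 97 F1 85 B2 86 F0 99 BC 8E 2D C4 99 C9 95 CE AD 25.

ED 9D 97 F1 85 B2 86 F0 99 BC 8E 2D C4 99 C9 95 CE AD 25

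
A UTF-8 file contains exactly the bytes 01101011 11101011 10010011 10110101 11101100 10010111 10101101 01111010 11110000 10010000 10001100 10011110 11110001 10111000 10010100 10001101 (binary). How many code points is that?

Byte at offset 0: 0x6B = 01101011 → 1-byte char (#1). Advance 1.
Byte at offset 1: 0xEB = 11101011 → 3-byte char (#2). Advance 3.
Byte at offset 4: 0xEC = 11101100 → 3-byte char (#3). Advance 3.
Byte at offset 7: 0x7A = 01111010 → 1-byte char (#4). Advance 1.
Byte at offset 8: 0xF0 = 11110000 → 4-byte char (#5). Advance 4.
Byte at offset 12: 0xF1 = 11110001 → 4-byte char (#6). Advance 4.
Reached end at offset 16 after 6 code points.

6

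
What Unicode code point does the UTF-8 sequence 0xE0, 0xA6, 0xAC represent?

U+09AC

Leading byte 0xE0 = 11100000 matches 1110xxxx → 3-byte sequence.
Byte 1: 0xE0 = 11100000, payload 0000 (4 bits).
Byte 2: 0xA6 = 10100110 (10xxxxxx ✓), payload 100110.
Byte 3: 0xAC = 10101100 (10xxxxxx ✓), payload 101100.
Concatenate: 0000100110101100 = 0x9AC (16 bits → U+09AC).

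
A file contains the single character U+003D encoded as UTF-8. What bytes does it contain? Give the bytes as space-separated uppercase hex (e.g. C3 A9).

3D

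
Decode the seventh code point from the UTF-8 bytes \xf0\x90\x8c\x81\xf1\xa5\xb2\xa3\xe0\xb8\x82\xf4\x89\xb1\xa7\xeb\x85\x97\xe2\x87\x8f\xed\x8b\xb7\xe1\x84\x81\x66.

U+D2F7

Offset 0: leading byte 0xF0 = 11110000 → 4-byte char #1 = F0 90 8C 81.
Offset 4: leading byte 0xF1 = 11110001 → 4-byte char #2 = F1 A5 B2 A3.
Offset 8: leading byte 0xE0 = 11100000 → 3-byte char #3 = E0 B8 82.
Offset 11: leading byte 0xF4 = 11110100 → 4-byte char #4 = F4 89 B1 A7.
Offset 15: leading byte 0xEB = 11101011 → 3-byte char #5 = EB 85 97.
Offset 18: leading byte 0xE2 = 11100010 → 3-byte char #6 = E2 87 8F.
Offset 21: leading byte 0xED = 11101101 → 3-byte char #7 = ED 8B B7.
Leading byte 0xED = 11101101 matches 1110xxxx → 3-byte sequence.
Byte 1: 0xED = 11101101, payload 1101 (4 bits).
Byte 2: 0x8B = 10001011 (10xxxxxx ✓), payload 001011.
Byte 3: 0xB7 = 10110111 (10xxxxxx ✓), payload 110111.
Concatenate: 1101001011110111 = 0xD2F7 (16 bits → U+D2F7).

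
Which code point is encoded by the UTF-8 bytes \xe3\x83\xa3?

Leading byte 0xE3 = 11100011 matches 1110xxxx → 3-byte sequence.
Byte 1: 0xE3 = 11100011, payload 0011 (4 bits).
Byte 2: 0x83 = 10000011 (10xxxxxx ✓), payload 000011.
Byte 3: 0xA3 = 10100011 (10xxxxxx ✓), payload 100011.
Concatenate: 0011000011100011 = 0x30E3 (16 bits → U+30E3).

U+30E3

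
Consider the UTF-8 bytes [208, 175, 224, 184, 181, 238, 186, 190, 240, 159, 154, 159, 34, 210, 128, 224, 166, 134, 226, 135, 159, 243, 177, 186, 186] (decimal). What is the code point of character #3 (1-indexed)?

U+EEBE

Offset 0: leading byte 0xD0 = 11010000 → 2-byte char #1 = D0 AF.
Offset 2: leading byte 0xE0 = 11100000 → 3-byte char #2 = E0 B8 B5.
Offset 5: leading byte 0xEE = 11101110 → 3-byte char #3 = EE BA BE.
Leading byte 0xEE = 11101110 matches 1110xxxx → 3-byte sequence.
Byte 1: 0xEE = 11101110, payload 1110 (4 bits).
Byte 2: 0xBA = 10111010 (10xxxxxx ✓), payload 111010.
Byte 3: 0xBE = 10111110 (10xxxxxx ✓), payload 111110.
Concatenate: 1110111010111110 = 0xEEBE (16 bits → U+EEBE).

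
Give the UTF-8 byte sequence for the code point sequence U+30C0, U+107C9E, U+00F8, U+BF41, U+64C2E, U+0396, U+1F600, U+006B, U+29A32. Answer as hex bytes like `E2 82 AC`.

E3 83 80 F4 87 B2 9E C3 B8 EB BD 81 F1 A4 B0 AE CE 96 F0 9F 98 80 6B F0 A9 A8 B2

U+30C0: 3-byte form → E3 83 80.
U+107C9E: 4-byte form → F4 87 B2 9E.
U+00F8: 2-byte form → C3 B8.
U+BF41: 3-byte form → EB BD 81.
U+64C2E: 4-byte form → F1 A4 B0 AE.
U+0396: 2-byte form → CE 96.
U+1F600: 4-byte form → F0 9F 98 80.
U+006B: 1-byte form → 6B.
U+29A32: 4-byte form → F0 A9 A8 B2.
Concatenated (27 bytes): E3 83 80 F4 87 B2 9E C3 B8 EB BD 81 F1 A4 B0 AE CE 96 F0 9F 98 80 6B F0 A9 A8 B2.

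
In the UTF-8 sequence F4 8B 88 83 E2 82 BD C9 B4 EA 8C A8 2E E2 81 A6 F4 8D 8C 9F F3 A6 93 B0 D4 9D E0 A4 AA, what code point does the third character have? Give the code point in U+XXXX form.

U+0274

Offset 0: leading byte 0xF4 = 11110100 → 4-byte char #1 = F4 8B 88 83.
Offset 4: leading byte 0xE2 = 11100010 → 3-byte char #2 = E2 82 BD.
Offset 7: leading byte 0xC9 = 11001001 → 2-byte char #3 = C9 B4.
Leading byte 0xC9 = 11001001 matches 110xxxxx → 2-byte sequence.
Byte 1: 0xC9 = 11001001, payload 01001 (5 bits).
Byte 2: 0xB4 = 10110100 (10xxxxxx ✓), payload 110100.
Concatenate: 01001110100 = 0x274 (11 bits → U+0274).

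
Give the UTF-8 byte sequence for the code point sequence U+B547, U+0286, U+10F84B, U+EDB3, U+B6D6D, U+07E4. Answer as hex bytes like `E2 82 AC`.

U+B547: 3-byte form → EB 95 87.
U+0286: 2-byte form → CA 86.
U+10F84B: 4-byte form → F4 8F A1 8B.
U+EDB3: 3-byte form → EE B6 B3.
U+B6D6D: 4-byte form → F2 B6 B5 AD.
U+07E4: 2-byte form → DF A4.
Concatenated (18 bytes): EB 95 87 CA 86 F4 8F A1 8B EE B6 B3 F2 B6 B5 AD DF A4.

EB 95 87 CA 86 F4 8F A1 8B EE B6 B3 F2 B6 B5 AD DF A4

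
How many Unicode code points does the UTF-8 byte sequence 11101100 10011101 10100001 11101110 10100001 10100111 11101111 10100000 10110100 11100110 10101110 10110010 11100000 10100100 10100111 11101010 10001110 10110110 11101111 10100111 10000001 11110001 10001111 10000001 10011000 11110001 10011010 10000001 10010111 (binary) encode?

9

Byte at offset 0: 0xEC = 11101100 → 3-byte char (#1). Advance 3.
Byte at offset 3: 0xEE = 11101110 → 3-byte char (#2). Advance 3.
Byte at offset 6: 0xEF = 11101111 → 3-byte char (#3). Advance 3.
Byte at offset 9: 0xE6 = 11100110 → 3-byte char (#4). Advance 3.
Byte at offset 12: 0xE0 = 11100000 → 3-byte char (#5). Advance 3.
Byte at offset 15: 0xEA = 11101010 → 3-byte char (#6). Advance 3.
Byte at offset 18: 0xEF = 11101111 → 3-byte char (#7). Advance 3.
Byte at offset 21: 0xF1 = 11110001 → 4-byte char (#8). Advance 4.
Byte at offset 25: 0xF1 = 11110001 → 4-byte char (#9). Advance 4.
Reached end at offset 29 after 9 code points.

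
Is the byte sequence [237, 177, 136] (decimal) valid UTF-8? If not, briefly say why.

invalid (encodes a surrogate (U+D800–U+DFFF))

Structurally a 3-byte sequence; payload = 0xDC48.
But 0xDC48 is in U+D800–U+DFFF, the surrogate range. Surrogates are not Unicode scalar values and are forbidden in UTF-8.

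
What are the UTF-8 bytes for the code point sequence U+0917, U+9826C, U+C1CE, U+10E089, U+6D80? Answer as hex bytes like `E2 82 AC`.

U+0917: 3-byte form → E0 A4 97.
U+9826C: 4-byte form → F2 98 89 AC.
U+C1CE: 3-byte form → EC 87 8E.
U+10E089: 4-byte form → F4 8E 82 89.
U+6D80: 3-byte form → E6 B6 80.
Concatenated (17 bytes): E0 A4 97 F2 98 89 AC EC 87 8E F4 8E 82 89 E6 B6 80.

E0 A4 97 F2 98 89 AC EC 87 8E F4 8E 82 89 E6 B6 80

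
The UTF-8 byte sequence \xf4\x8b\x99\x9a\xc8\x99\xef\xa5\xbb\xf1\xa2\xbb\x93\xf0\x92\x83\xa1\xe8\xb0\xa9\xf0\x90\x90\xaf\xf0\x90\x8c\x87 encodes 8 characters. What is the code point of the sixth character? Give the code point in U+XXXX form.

U+8C29

Offset 0: leading byte 0xF4 = 11110100 → 4-byte char #1 = F4 8B 99 9A.
Offset 4: leading byte 0xC8 = 11001000 → 2-byte char #2 = C8 99.
Offset 6: leading byte 0xEF = 11101111 → 3-byte char #3 = EF A5 BB.
Offset 9: leading byte 0xF1 = 11110001 → 4-byte char #4 = F1 A2 BB 93.
Offset 13: leading byte 0xF0 = 11110000 → 4-byte char #5 = F0 92 83 A1.
Offset 17: leading byte 0xE8 = 11101000 → 3-byte char #6 = E8 B0 A9.
Leading byte 0xE8 = 11101000 matches 1110xxxx → 3-byte sequence.
Byte 1: 0xE8 = 11101000, payload 1000 (4 bits).
Byte 2: 0xB0 = 10110000 (10xxxxxx ✓), payload 110000.
Byte 3: 0xA9 = 10101001 (10xxxxxx ✓), payload 101001.
Concatenate: 1000110000101001 = 0x8C29 (16 bits → U+8C29).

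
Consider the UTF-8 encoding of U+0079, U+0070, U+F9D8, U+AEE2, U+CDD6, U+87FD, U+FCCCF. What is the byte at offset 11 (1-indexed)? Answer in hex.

0x96

1-indexed offset 11 is 0-indexed offset 10.
U+0079 → 1-byte form 79 at offsets 0–0.
U+0070 → 1-byte form 70 at offsets 1–1.
U+F9D8 → 3-byte form EF A7 98 at offsets 2–4.
U+AEE2 → 3-byte form EA BB A2 at offsets 5–7.
U+CDD6 → 3-byte form EC B7 96 at offsets 8–10.
Offset 10 falls in char 5's range; it's byte 3 of EC B7 96 = 0x96.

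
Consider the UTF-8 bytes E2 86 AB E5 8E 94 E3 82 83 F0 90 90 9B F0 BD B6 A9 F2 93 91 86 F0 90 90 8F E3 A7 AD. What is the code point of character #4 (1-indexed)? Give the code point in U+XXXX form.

Offset 0: leading byte 0xE2 = 11100010 → 3-byte char #1 = E2 86 AB.
Offset 3: leading byte 0xE5 = 11100101 → 3-byte char #2 = E5 8E 94.
Offset 6: leading byte 0xE3 = 11100011 → 3-byte char #3 = E3 82 83.
Offset 9: leading byte 0xF0 = 11110000 → 4-byte char #4 = F0 90 90 9B.
Leading byte 0xF0 = 11110000 matches 11110xxx → 4-byte sequence.
Byte 1: 0xF0 = 11110000, payload 000 (3 bits).
Byte 2: 0x90 = 10010000 (10xxxxxx ✓), payload 010000.
Byte 3: 0x90 = 10010000 (10xxxxxx ✓), payload 010000.
Byte 4: 0x9B = 10011011 (10xxxxxx ✓), payload 011011.
Concatenate: 000010000010000011011 = 0x1041B (21 bits → U+1041B).

U+1041B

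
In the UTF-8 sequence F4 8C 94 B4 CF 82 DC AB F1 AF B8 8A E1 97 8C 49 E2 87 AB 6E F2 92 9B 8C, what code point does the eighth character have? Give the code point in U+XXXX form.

Offset 0: leading byte 0xF4 = 11110100 → 4-byte char #1 = F4 8C 94 B4.
Offset 4: leading byte 0xCF = 11001111 → 2-byte char #2 = CF 82.
Offset 6: leading byte 0xDC = 11011100 → 2-byte char #3 = DC AB.
Offset 8: leading byte 0xF1 = 11110001 → 4-byte char #4 = F1 AF B8 8A.
Offset 12: leading byte 0xE1 = 11100001 → 3-byte char #5 = E1 97 8C.
Offset 15: leading byte 0x49 = 01001001 → 1-byte char #6 = 49.
Offset 16: leading byte 0xE2 = 11100010 → 3-byte char #7 = E2 87 AB.
Offset 19: leading byte 0x6E = 01101110 → 1-byte char #8 = 6E.
Leading byte 0x6E = 01101110 matches 0xxxxxxx → 1-byte sequence.
Byte 1: 0x6E = 01101110, payload 1101110 (7 bits).
Concatenate: 1101110 = 0x6E (7 bits → U+006E).

U+006E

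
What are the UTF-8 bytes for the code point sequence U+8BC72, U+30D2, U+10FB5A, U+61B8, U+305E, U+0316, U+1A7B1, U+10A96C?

U+8BC72: 4-byte form → F2 8B B1 B2.
U+30D2: 3-byte form → E3 83 92.
U+10FB5A: 4-byte form → F4 8F AD 9A.
U+61B8: 3-byte form → E6 86 B8.
U+305E: 3-byte form → E3 81 9E.
U+0316: 2-byte form → CC 96.
U+1A7B1: 4-byte form → F0 9A 9E B1.
U+10A96C: 4-byte form → F4 8A A5 AC.
Concatenated (27 bytes): F2 8B B1 B2 E3 83 92 F4 8F AD 9A E6 86 B8 E3 81 9E CC 96 F0 9A 9E B1 F4 8A A5 AC.

F2 8B B1 B2 E3 83 92 F4 8F AD 9A E6 86 B8 E3 81 9E CC 96 F0 9A 9E B1 F4 8A A5 AC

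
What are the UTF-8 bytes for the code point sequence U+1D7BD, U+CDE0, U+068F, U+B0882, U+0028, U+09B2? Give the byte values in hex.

U+1D7BD: 4-byte form → F0 9D 9E BD.
U+CDE0: 3-byte form → EC B7 A0.
U+068F: 2-byte form → DA 8F.
U+B0882: 4-byte form → F2 B0 A2 82.
U+0028: 1-byte form → 28.
U+09B2: 3-byte form → E0 A6 B2.
Concatenated (17 bytes): F0 9D 9E BD EC B7 A0 DA 8F F2 B0 A2 82 28 E0 A6 B2.

F0 9D 9E BD EC B7 A0 DA 8F F2 B0 A2 82 28 E0 A6 B2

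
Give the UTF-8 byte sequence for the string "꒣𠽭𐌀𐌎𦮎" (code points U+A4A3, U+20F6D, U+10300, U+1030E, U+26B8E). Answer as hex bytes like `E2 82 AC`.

U+A4A3: 3-byte form → EA 92 A3.
U+20F6D: 4-byte form → F0 A0 BD AD.
U+10300: 4-byte form → F0 90 8C 80.
U+1030E: 4-byte form → F0 90 8C 8E.
U+26B8E: 4-byte form → F0 A6 AE 8E.
Concatenated (19 bytes): EA 92 A3 F0 A0 BD AD F0 90 8C 80 F0 90 8C 8E F0 A6 AE 8E.

EA 92 A3 F0 A0 BD AD F0 90 8C 80 F0 90 8C 8E F0 A6 AE 8E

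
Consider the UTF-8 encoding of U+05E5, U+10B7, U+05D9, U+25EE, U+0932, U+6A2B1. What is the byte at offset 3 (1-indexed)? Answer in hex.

1-indexed offset 3 is 0-indexed offset 2.
U+05E5 → 2-byte form D7 A5 at offsets 0–1.
U+10B7 → 3-byte form E1 82 B7 at offsets 2–4.
Offset 2 falls in char 2's range; it's byte 1 of E1 82 B7 = 0xE1.

0xE1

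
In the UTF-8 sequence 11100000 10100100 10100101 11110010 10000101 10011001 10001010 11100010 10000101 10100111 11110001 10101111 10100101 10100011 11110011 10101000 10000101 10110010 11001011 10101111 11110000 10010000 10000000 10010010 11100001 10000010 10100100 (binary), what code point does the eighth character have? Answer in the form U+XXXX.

U+10A4

Offset 0: leading byte 0xE0 = 11100000 → 3-byte char #1 = E0 A4 A5.
Offset 3: leading byte 0xF2 = 11110010 → 4-byte char #2 = F2 85 99 8A.
Offset 7: leading byte 0xE2 = 11100010 → 3-byte char #3 = E2 85 A7.
Offset 10: leading byte 0xF1 = 11110001 → 4-byte char #4 = F1 AF A5 A3.
Offset 14: leading byte 0xF3 = 11110011 → 4-byte char #5 = F3 A8 85 B2.
Offset 18: leading byte 0xCB = 11001011 → 2-byte char #6 = CB AF.
Offset 20: leading byte 0xF0 = 11110000 → 4-byte char #7 = F0 90 80 92.
Offset 24: leading byte 0xE1 = 11100001 → 3-byte char #8 = E1 82 A4.
Leading byte 0xE1 = 11100001 matches 1110xxxx → 3-byte sequence.
Byte 1: 0xE1 = 11100001, payload 0001 (4 bits).
Byte 2: 0x82 = 10000010 (10xxxxxx ✓), payload 000010.
Byte 3: 0xA4 = 10100100 (10xxxxxx ✓), payload 100100.
Concatenate: 0001000010100100 = 0x10A4 (16 bits → U+10A4).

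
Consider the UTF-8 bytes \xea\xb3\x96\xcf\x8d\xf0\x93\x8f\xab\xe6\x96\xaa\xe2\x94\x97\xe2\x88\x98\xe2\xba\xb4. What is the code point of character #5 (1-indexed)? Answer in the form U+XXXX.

U+2517

Offset 0: leading byte 0xEA = 11101010 → 3-byte char #1 = EA B3 96.
Offset 3: leading byte 0xCF = 11001111 → 2-byte char #2 = CF 8D.
Offset 5: leading byte 0xF0 = 11110000 → 4-byte char #3 = F0 93 8F AB.
Offset 9: leading byte 0xE6 = 11100110 → 3-byte char #4 = E6 96 AA.
Offset 12: leading byte 0xE2 = 11100010 → 3-byte char #5 = E2 94 97.
Leading byte 0xE2 = 11100010 matches 1110xxxx → 3-byte sequence.
Byte 1: 0xE2 = 11100010, payload 0010 (4 bits).
Byte 2: 0x94 = 10010100 (10xxxxxx ✓), payload 010100.
Byte 3: 0x97 = 10010111 (10xxxxxx ✓), payload 010111.
Concatenate: 0010010100010111 = 0x2517 (16 bits → U+2517).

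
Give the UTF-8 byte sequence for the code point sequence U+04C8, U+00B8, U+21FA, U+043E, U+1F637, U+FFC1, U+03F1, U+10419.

D3 88 C2 B8 E2 87 BA D0 BE F0 9F 98 B7 EF BF 81 CF B1 F0 90 90 99

U+04C8: 2-byte form → D3 88.
U+00B8: 2-byte form → C2 B8.
U+21FA: 3-byte form → E2 87 BA.
U+043E: 2-byte form → D0 BE.
U+1F637: 4-byte form → F0 9F 98 B7.
U+FFC1: 3-byte form → EF BF 81.
U+03F1: 2-byte form → CF B1.
U+10419: 4-byte form → F0 90 90 99.
Concatenated (22 bytes): D3 88 C2 B8 E2 87 BA D0 BE F0 9F 98 B7 EF BF 81 CF B1 F0 90 90 99.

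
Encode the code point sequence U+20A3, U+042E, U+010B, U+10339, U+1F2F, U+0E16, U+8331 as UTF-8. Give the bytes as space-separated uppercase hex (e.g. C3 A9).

U+20A3: 3-byte form → E2 82 A3.
U+042E: 2-byte form → D0 AE.
U+010B: 2-byte form → C4 8B.
U+10339: 4-byte form → F0 90 8C B9.
U+1F2F: 3-byte form → E1 BC AF.
U+0E16: 3-byte form → E0 B8 96.
U+8331: 3-byte form → E8 8C B1.
Concatenated (20 bytes): E2 82 A3 D0 AE C4 8B F0 90 8C B9 E1 BC AF E0 B8 96 E8 8C B1.

E2 82 A3 D0 AE C4 8B F0 90 8C B9 E1 BC AF E0 B8 96 E8 8C B1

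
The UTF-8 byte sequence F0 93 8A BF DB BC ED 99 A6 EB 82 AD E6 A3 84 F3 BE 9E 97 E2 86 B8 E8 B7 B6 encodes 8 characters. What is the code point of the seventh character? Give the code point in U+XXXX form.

Offset 0: leading byte 0xF0 = 11110000 → 4-byte char #1 = F0 93 8A BF.
Offset 4: leading byte 0xDB = 11011011 → 2-byte char #2 = DB BC.
Offset 6: leading byte 0xED = 11101101 → 3-byte char #3 = ED 99 A6.
Offset 9: leading byte 0xEB = 11101011 → 3-byte char #4 = EB 82 AD.
Offset 12: leading byte 0xE6 = 11100110 → 3-byte char #5 = E6 A3 84.
Offset 15: leading byte 0xF3 = 11110011 → 4-byte char #6 = F3 BE 9E 97.
Offset 19: leading byte 0xE2 = 11100010 → 3-byte char #7 = E2 86 B8.
Leading byte 0xE2 = 11100010 matches 1110xxxx → 3-byte sequence.
Byte 1: 0xE2 = 11100010, payload 0010 (4 bits).
Byte 2: 0x86 = 10000110 (10xxxxxx ✓), payload 000110.
Byte 3: 0xB8 = 10111000 (10xxxxxx ✓), payload 111000.
Concatenate: 0010000110111000 = 0x21B8 (16 bits → U+21B8).

U+21B8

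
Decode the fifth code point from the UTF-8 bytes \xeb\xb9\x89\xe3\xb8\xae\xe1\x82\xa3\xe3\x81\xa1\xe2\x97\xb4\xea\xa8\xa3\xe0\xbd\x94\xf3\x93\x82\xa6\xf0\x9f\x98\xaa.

U+25F4

Offset 0: leading byte 0xEB = 11101011 → 3-byte char #1 = EB B9 89.
Offset 3: leading byte 0xE3 = 11100011 → 3-byte char #2 = E3 B8 AE.
Offset 6: leading byte 0xE1 = 11100001 → 3-byte char #3 = E1 82 A3.
Offset 9: leading byte 0xE3 = 11100011 → 3-byte char #4 = E3 81 A1.
Offset 12: leading byte 0xE2 = 11100010 → 3-byte char #5 = E2 97 B4.
Leading byte 0xE2 = 11100010 matches 1110xxxx → 3-byte sequence.
Byte 1: 0xE2 = 11100010, payload 0010 (4 bits).
Byte 2: 0x97 = 10010111 (10xxxxxx ✓), payload 010111.
Byte 3: 0xB4 = 10110100 (10xxxxxx ✓), payload 110100.
Concatenate: 0010010111110100 = 0x25F4 (16 bits → U+25F4).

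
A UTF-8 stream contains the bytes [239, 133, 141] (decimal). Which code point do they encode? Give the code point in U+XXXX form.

U+F14D

Leading byte 0xEF = 11101111 matches 1110xxxx → 3-byte sequence.
Byte 1: 0xEF = 11101111, payload 1111 (4 bits).
Byte 2: 0x85 = 10000101 (10xxxxxx ✓), payload 000101.
Byte 3: 0x8D = 10001101 (10xxxxxx ✓), payload 001101.
Concatenate: 1111000101001101 = 0xF14D (16 bits → U+F14D).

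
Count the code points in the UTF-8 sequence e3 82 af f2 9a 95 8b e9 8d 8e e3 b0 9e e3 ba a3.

5

Byte at offset 0: 0xE3 = 11100011 → 3-byte char (#1). Advance 3.
Byte at offset 3: 0xF2 = 11110010 → 4-byte char (#2). Advance 4.
Byte at offset 7: 0xE9 = 11101001 → 3-byte char (#3). Advance 3.
Byte at offset 10: 0xE3 = 11100011 → 3-byte char (#4). Advance 3.
Byte at offset 13: 0xE3 = 11100011 → 3-byte char (#5). Advance 3.
Reached end at offset 16 after 5 code points.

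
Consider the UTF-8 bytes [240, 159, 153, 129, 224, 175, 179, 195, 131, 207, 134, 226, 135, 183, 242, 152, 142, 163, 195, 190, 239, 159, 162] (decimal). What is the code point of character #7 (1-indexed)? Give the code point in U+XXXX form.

U+00FE

Offset 0: leading byte 0xF0 = 11110000 → 4-byte char #1 = F0 9F 99 81.
Offset 4: leading byte 0xE0 = 11100000 → 3-byte char #2 = E0 AF B3.
Offset 7: leading byte 0xC3 = 11000011 → 2-byte char #3 = C3 83.
Offset 9: leading byte 0xCF = 11001111 → 2-byte char #4 = CF 86.
Offset 11: leading byte 0xE2 = 11100010 → 3-byte char #5 = E2 87 B7.
Offset 14: leading byte 0xF2 = 11110010 → 4-byte char #6 = F2 98 8E A3.
Offset 18: leading byte 0xC3 = 11000011 → 2-byte char #7 = C3 BE.
Leading byte 0xC3 = 11000011 matches 110xxxxx → 2-byte sequence.
Byte 1: 0xC3 = 11000011, payload 00011 (5 bits).
Byte 2: 0xBE = 10111110 (10xxxxxx ✓), payload 111110.
Concatenate: 00011111110 = 0xFE (11 bits → U+00FE).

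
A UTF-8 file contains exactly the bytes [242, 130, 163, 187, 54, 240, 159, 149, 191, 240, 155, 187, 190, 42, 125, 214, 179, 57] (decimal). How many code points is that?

8

Byte at offset 0: 0xF2 = 11110010 → 4-byte char (#1). Advance 4.
Byte at offset 4: 0x36 = 00110110 → 1-byte char (#2). Advance 1.
Byte at offset 5: 0xF0 = 11110000 → 4-byte char (#3). Advance 4.
Byte at offset 9: 0xF0 = 11110000 → 4-byte char (#4). Advance 4.
Byte at offset 13: 0x2A = 00101010 → 1-byte char (#5). Advance 1.
Byte at offset 14: 0x7D = 01111101 → 1-byte char (#6). Advance 1.
Byte at offset 15: 0xD6 = 11010110 → 2-byte char (#7). Advance 2.
Byte at offset 17: 0x39 = 00111001 → 1-byte char (#8). Advance 1.
Reached end at offset 18 after 8 code points.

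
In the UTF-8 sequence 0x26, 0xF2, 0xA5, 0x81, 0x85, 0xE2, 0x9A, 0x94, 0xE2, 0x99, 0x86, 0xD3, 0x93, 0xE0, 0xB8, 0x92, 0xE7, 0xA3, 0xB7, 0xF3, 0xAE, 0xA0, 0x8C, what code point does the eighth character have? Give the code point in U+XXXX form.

Offset 0: leading byte 0x26 = 00100110 → 1-byte char #1 = 26.
Offset 1: leading byte 0xF2 = 11110010 → 4-byte char #2 = F2 A5 81 85.
Offset 5: leading byte 0xE2 = 11100010 → 3-byte char #3 = E2 9A 94.
Offset 8: leading byte 0xE2 = 11100010 → 3-byte char #4 = E2 99 86.
Offset 11: leading byte 0xD3 = 11010011 → 2-byte char #5 = D3 93.
Offset 13: leading byte 0xE0 = 11100000 → 3-byte char #6 = E0 B8 92.
Offset 16: leading byte 0xE7 = 11100111 → 3-byte char #7 = E7 A3 B7.
Offset 19: leading byte 0xF3 = 11110011 → 4-byte char #8 = F3 AE A0 8C.
Leading byte 0xF3 = 11110011 matches 11110xxx → 4-byte sequence.
Byte 1: 0xF3 = 11110011, payload 011 (3 bits).
Byte 2: 0xAE = 10101110 (10xxxxxx ✓), payload 101110.
Byte 3: 0xA0 = 10100000 (10xxxxxx ✓), payload 100000.
Byte 4: 0x8C = 10001100 (10xxxxxx ✓), payload 001100.
Concatenate: 011101110100000001100 = 0xEE80C (21 bits → U+EE80C).

U+EE80C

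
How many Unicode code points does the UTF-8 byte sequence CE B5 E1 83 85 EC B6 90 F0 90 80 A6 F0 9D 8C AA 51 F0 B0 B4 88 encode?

7

Byte at offset 0: 0xCE = 11001110 → 2-byte char (#1). Advance 2.
Byte at offset 2: 0xE1 = 11100001 → 3-byte char (#2). Advance 3.
Byte at offset 5: 0xEC = 11101100 → 3-byte char (#3). Advance 3.
Byte at offset 8: 0xF0 = 11110000 → 4-byte char (#4). Advance 4.
Byte at offset 12: 0xF0 = 11110000 → 4-byte char (#5). Advance 4.
Byte at offset 16: 0x51 = 01010001 → 1-byte char (#6). Advance 1.
Byte at offset 17: 0xF0 = 11110000 → 4-byte char (#7). Advance 4.
Reached end at offset 21 after 7 code points.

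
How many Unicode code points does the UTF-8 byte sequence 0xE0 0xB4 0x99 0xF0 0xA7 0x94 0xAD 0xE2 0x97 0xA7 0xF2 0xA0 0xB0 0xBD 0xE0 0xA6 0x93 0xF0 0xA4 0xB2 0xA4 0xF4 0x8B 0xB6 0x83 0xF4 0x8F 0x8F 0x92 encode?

Byte at offset 0: 0xE0 = 11100000 → 3-byte char (#1). Advance 3.
Byte at offset 3: 0xF0 = 11110000 → 4-byte char (#2). Advance 4.
Byte at offset 7: 0xE2 = 11100010 → 3-byte char (#3). Advance 3.
Byte at offset 10: 0xF2 = 11110010 → 4-byte char (#4). Advance 4.
Byte at offset 14: 0xE0 = 11100000 → 3-byte char (#5). Advance 3.
Byte at offset 17: 0xF0 = 11110000 → 4-byte char (#6). Advance 4.
Byte at offset 21: 0xF4 = 11110100 → 4-byte char (#7). Advance 4.
Byte at offset 25: 0xF4 = 11110100 → 4-byte char (#8). Advance 4.
Reached end at offset 29 after 8 code points.

8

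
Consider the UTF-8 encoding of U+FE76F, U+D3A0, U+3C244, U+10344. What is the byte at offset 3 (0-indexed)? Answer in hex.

0xAF

U+FE76F → 4-byte form F3 BE 9D AF at offsets 0–3.
Offset 3 falls in char 1's range; it's byte 4 of F3 BE 9D AF = 0xAF.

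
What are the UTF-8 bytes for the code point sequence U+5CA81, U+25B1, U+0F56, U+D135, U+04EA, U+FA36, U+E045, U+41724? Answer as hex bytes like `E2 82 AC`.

F1 9C AA 81 E2 96 B1 E0 BD 96 ED 84 B5 D3 AA EF A8 B6 EE 81 85 F1 81 9C A4

U+5CA81: 4-byte form → F1 9C AA 81.
U+25B1: 3-byte form → E2 96 B1.
U+0F56: 3-byte form → E0 BD 96.
U+D135: 3-byte form → ED 84 B5.
U+04EA: 2-byte form → D3 AA.
U+FA36: 3-byte form → EF A8 B6.
U+E045: 3-byte form → EE 81 85.
U+41724: 4-byte form → F1 81 9C A4.
Concatenated (25 bytes): F1 9C AA 81 E2 96 B1 E0 BD 96 ED 84 B5 D3 AA EF A8 B6 EE 81 85 F1 81 9C A4.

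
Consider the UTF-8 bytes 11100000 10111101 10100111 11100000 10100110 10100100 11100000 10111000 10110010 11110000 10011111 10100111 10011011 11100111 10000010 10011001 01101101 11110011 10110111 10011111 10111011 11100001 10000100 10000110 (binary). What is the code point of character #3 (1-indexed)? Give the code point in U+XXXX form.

Offset 0: leading byte 0xE0 = 11100000 → 3-byte char #1 = E0 BD A7.
Offset 3: leading byte 0xE0 = 11100000 → 3-byte char #2 = E0 A6 A4.
Offset 6: leading byte 0xE0 = 11100000 → 3-byte char #3 = E0 B8 B2.
Leading byte 0xE0 = 11100000 matches 1110xxxx → 3-byte sequence.
Byte 1: 0xE0 = 11100000, payload 0000 (4 bits).
Byte 2: 0xB8 = 10111000 (10xxxxxx ✓), payload 111000.
Byte 3: 0xB2 = 10110010 (10xxxxxx ✓), payload 110010.
Concatenate: 0000111000110010 = 0xE32 (16 bits → U+0E32).

U+0E32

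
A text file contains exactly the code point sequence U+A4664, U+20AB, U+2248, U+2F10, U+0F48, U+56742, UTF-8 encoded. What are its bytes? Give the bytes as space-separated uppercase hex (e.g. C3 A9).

U+A4664: 4-byte form → F2 A4 99 A4.
U+20AB: 3-byte form → E2 82 AB.
U+2248: 3-byte form → E2 89 88.
U+2F10: 3-byte form → E2 BC 90.
U+0F48: 3-byte form → E0 BD 88.
U+56742: 4-byte form → F1 96 9D 82.
Concatenated (20 bytes): F2 A4 99 A4 E2 82 AB E2 89 88 E2 BC 90 E0 BD 88 F1 96 9D 82.

F2 A4 99 A4 E2 82 AB E2 89 88 E2 BC 90 E0 BD 88 F1 96 9D 82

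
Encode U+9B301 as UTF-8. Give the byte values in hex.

U+9B301 = 0x9B301 = 635649 decimal. In range U+10000–U+10FFFF → 4-byte form: 11110xxx 10xxxxxx 10xxxxxx 10xxxxxx.
Binary (21 bits): 010011011001100000001.
Split 3+6+6+6: 010 | 011011 | 001100 | 000001.
Byte 1: 11110010 = 0xF2.
Byte 2: 10011011 = 0x9B.
Byte 3: 10001100 = 0x8C.
Byte 4: 10000001 = 0x81.

F2 9B 8C 81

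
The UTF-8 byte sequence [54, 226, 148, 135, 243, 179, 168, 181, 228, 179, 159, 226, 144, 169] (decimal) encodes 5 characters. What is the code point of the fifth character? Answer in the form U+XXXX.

U+2429

Offset 0: leading byte 0x36 = 00110110 → 1-byte char #1 = 36.
Offset 1: leading byte 0xE2 = 11100010 → 3-byte char #2 = E2 94 87.
Offset 4: leading byte 0xF3 = 11110011 → 4-byte char #3 = F3 B3 A8 B5.
Offset 8: leading byte 0xE4 = 11100100 → 3-byte char #4 = E4 B3 9F.
Offset 11: leading byte 0xE2 = 11100010 → 3-byte char #5 = E2 90 A9.
Leading byte 0xE2 = 11100010 matches 1110xxxx → 3-byte sequence.
Byte 1: 0xE2 = 11100010, payload 0010 (4 bits).
Byte 2: 0x90 = 10010000 (10xxxxxx ✓), payload 010000.
Byte 3: 0xA9 = 10101001 (10xxxxxx ✓), payload 101001.
Concatenate: 0010010000101001 = 0x2429 (16 bits → U+2429).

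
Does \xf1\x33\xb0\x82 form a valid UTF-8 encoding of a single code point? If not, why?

Leading byte 0xF1 = 11110001 → 4-byte form.
Byte 2 is 0x33 = 00110011, which is not 10xxxxxx — expected a continuation byte.

invalid (non-continuation byte where continuation expected)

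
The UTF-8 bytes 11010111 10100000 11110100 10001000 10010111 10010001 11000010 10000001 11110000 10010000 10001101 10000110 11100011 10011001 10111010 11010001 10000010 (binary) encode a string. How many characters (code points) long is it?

Byte at offset 0: 0xD7 = 11010111 → 2-byte char (#1). Advance 2.
Byte at offset 2: 0xF4 = 11110100 → 4-byte char (#2). Advance 4.
Byte at offset 6: 0xC2 = 11000010 → 2-byte char (#3). Advance 2.
Byte at offset 8: 0xF0 = 11110000 → 4-byte char (#4). Advance 4.
Byte at offset 12: 0xE3 = 11100011 → 3-byte char (#5). Advance 3.
Byte at offset 15: 0xD1 = 11010001 → 2-byte char (#6). Advance 2.
Reached end at offset 17 after 6 code points.

6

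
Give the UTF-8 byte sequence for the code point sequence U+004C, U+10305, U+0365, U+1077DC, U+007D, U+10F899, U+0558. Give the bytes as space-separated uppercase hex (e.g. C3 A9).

4C F0 90 8C 85 CD A5 F4 87 9F 9C 7D F4 8F A2 99 D5 98

U+004C: 1-byte form → 4C.
U+10305: 4-byte form → F0 90 8C 85.
U+0365: 2-byte form → CD A5.
U+1077DC: 4-byte form → F4 87 9F 9C.
U+007D: 1-byte form → 7D.
U+10F899: 4-byte form → F4 8F A2 99.
U+0558: 2-byte form → D5 98.
Concatenated (18 bytes): 4C F0 90 8C 85 CD A5 F4 87 9F 9C 7D F4 8F A2 99 D5 98.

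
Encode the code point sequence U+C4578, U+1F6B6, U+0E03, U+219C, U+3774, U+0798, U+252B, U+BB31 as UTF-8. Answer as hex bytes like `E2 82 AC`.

F3 84 95 B8 F0 9F 9A B6 E0 B8 83 E2 86 9C E3 9D B4 DE 98 E2 94 AB EB AC B1

U+C4578: 4-byte form → F3 84 95 B8.
U+1F6B6: 4-byte form → F0 9F 9A B6.
U+0E03: 3-byte form → E0 B8 83.
U+219C: 3-byte form → E2 86 9C.
U+3774: 3-byte form → E3 9D B4.
U+0798: 2-byte form → DE 98.
U+252B: 3-byte form → E2 94 AB.
U+BB31: 3-byte form → EB AC B1.
Concatenated (25 bytes): F3 84 95 B8 F0 9F 9A B6 E0 B8 83 E2 86 9C E3 9D B4 DE 98 E2 94 AB EB AC B1.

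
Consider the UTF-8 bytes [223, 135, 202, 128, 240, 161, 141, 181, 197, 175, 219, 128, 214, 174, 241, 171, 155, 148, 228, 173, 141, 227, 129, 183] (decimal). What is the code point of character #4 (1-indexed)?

U+016F

Offset 0: leading byte 0xDF = 11011111 → 2-byte char #1 = DF 87.
Offset 2: leading byte 0xCA = 11001010 → 2-byte char #2 = CA 80.
Offset 4: leading byte 0xF0 = 11110000 → 4-byte char #3 = F0 A1 8D B5.
Offset 8: leading byte 0xC5 = 11000101 → 2-byte char #4 = C5 AF.
Leading byte 0xC5 = 11000101 matches 110xxxxx → 2-byte sequence.
Byte 1: 0xC5 = 11000101, payload 00101 (5 bits).
Byte 2: 0xAF = 10101111 (10xxxxxx ✓), payload 101111.
Concatenate: 00101101111 = 0x16F (11 bits → U+016F).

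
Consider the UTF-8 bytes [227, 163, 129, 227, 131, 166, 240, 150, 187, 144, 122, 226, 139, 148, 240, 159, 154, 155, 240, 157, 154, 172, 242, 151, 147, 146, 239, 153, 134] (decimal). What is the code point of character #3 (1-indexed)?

Offset 0: leading byte 0xE3 = 11100011 → 3-byte char #1 = E3 A3 81.
Offset 3: leading byte 0xE3 = 11100011 → 3-byte char #2 = E3 83 A6.
Offset 6: leading byte 0xF0 = 11110000 → 4-byte char #3 = F0 96 BB 90.
Leading byte 0xF0 = 11110000 matches 11110xxx → 4-byte sequence.
Byte 1: 0xF0 = 11110000, payload 000 (3 bits).
Byte 2: 0x96 = 10010110 (10xxxxxx ✓), payload 010110.
Byte 3: 0xBB = 10111011 (10xxxxxx ✓), payload 111011.
Byte 4: 0x90 = 10010000 (10xxxxxx ✓), payload 010000.
Concatenate: 000010110111011010000 = 0x16ED0 (21 bits → U+16ED0).

U+16ED0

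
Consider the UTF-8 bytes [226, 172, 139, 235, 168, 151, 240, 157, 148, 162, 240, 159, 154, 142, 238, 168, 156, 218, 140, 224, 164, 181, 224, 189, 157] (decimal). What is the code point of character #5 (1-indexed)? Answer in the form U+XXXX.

U+EA1C

Offset 0: leading byte 0xE2 = 11100010 → 3-byte char #1 = E2 AC 8B.
Offset 3: leading byte 0xEB = 11101011 → 3-byte char #2 = EB A8 97.
Offset 6: leading byte 0xF0 = 11110000 → 4-byte char #3 = F0 9D 94 A2.
Offset 10: leading byte 0xF0 = 11110000 → 4-byte char #4 = F0 9F 9A 8E.
Offset 14: leading byte 0xEE = 11101110 → 3-byte char #5 = EE A8 9C.
Leading byte 0xEE = 11101110 matches 1110xxxx → 3-byte sequence.
Byte 1: 0xEE = 11101110, payload 1110 (4 bits).
Byte 2: 0xA8 = 10101000 (10xxxxxx ✓), payload 101000.
Byte 3: 0x9C = 10011100 (10xxxxxx ✓), payload 011100.
Concatenate: 1110101000011100 = 0xEA1C (16 bits → U+EA1C).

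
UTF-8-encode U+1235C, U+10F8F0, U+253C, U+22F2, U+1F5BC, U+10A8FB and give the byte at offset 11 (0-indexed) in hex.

0xE2

U+1235C → 4-byte form F0 92 8D 9C at offsets 0–3.
U+10F8F0 → 4-byte form F4 8F A3 B0 at offsets 4–7.
U+253C → 3-byte form E2 94 BC at offsets 8–10.
U+22F2 → 3-byte form E2 8B B2 at offsets 11–13.
Offset 11 falls in char 4's range; it's byte 1 of E2 8B B2 = 0xE2.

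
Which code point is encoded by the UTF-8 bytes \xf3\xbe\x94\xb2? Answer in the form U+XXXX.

U+FE532

Leading byte 0xF3 = 11110011 matches 11110xxx → 4-byte sequence.
Byte 1: 0xF3 = 11110011, payload 011 (3 bits).
Byte 2: 0xBE = 10111110 (10xxxxxx ✓), payload 111110.
Byte 3: 0x94 = 10010100 (10xxxxxx ✓), payload 010100.
Byte 4: 0xB2 = 10110010 (10xxxxxx ✓), payload 110010.
Concatenate: 011111110010100110010 = 0xFE532 (21 bits → U+FE532).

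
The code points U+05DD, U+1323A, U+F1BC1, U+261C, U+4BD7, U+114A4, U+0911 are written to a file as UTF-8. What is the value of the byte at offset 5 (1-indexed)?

0x88

1-indexed offset 5 is 0-indexed offset 4.
U+05DD → 2-byte form D7 9D at offsets 0–1.
U+1323A → 4-byte form F0 93 88 BA at offsets 2–5.
Offset 4 falls in char 2's range; it's byte 3 of F0 93 88 BA = 0x88.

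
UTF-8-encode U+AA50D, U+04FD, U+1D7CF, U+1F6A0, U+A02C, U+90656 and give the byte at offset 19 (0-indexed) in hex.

0x99

U+AA50D → 4-byte form F2 AA 94 8D at offsets 0–3.
U+04FD → 2-byte form D3 BD at offsets 4–5.
U+1D7CF → 4-byte form F0 9D 9F 8F at offsets 6–9.
U+1F6A0 → 4-byte form F0 9F 9A A0 at offsets 10–13.
U+A02C → 3-byte form EA 80 AC at offsets 14–16.
U+90656 → 4-byte form F2 90 99 96 at offsets 17–20.
Offset 19 falls in char 6's range; it's byte 3 of F2 90 99 96 = 0x99.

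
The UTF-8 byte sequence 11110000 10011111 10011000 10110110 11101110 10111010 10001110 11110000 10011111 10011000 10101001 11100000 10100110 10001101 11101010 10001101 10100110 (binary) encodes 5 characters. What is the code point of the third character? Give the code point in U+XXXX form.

U+1F629

Offset 0: leading byte 0xF0 = 11110000 → 4-byte char #1 = F0 9F 98 B6.
Offset 4: leading byte 0xEE = 11101110 → 3-byte char #2 = EE BA 8E.
Offset 7: leading byte 0xF0 = 11110000 → 4-byte char #3 = F0 9F 98 A9.
Leading byte 0xF0 = 11110000 matches 11110xxx → 4-byte sequence.
Byte 1: 0xF0 = 11110000, payload 000 (3 bits).
Byte 2: 0x9F = 10011111 (10xxxxxx ✓), payload 011111.
Byte 3: 0x98 = 10011000 (10xxxxxx ✓), payload 011000.
Byte 4: 0xA9 = 10101001 (10xxxxxx ✓), payload 101001.
Concatenate: 000011111011000101001 = 0x1F629 (21 bits → U+1F629).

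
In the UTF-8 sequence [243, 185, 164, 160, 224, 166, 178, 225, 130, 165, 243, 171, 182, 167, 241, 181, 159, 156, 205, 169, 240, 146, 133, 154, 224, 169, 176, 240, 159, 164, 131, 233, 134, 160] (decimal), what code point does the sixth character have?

U+0369

Offset 0: leading byte 0xF3 = 11110011 → 4-byte char #1 = F3 B9 A4 A0.
Offset 4: leading byte 0xE0 = 11100000 → 3-byte char #2 = E0 A6 B2.
Offset 7: leading byte 0xE1 = 11100001 → 3-byte char #3 = E1 82 A5.
Offset 10: leading byte 0xF3 = 11110011 → 4-byte char #4 = F3 AB B6 A7.
Offset 14: leading byte 0xF1 = 11110001 → 4-byte char #5 = F1 B5 9F 9C.
Offset 18: leading byte 0xCD = 11001101 → 2-byte char #6 = CD A9.
Leading byte 0xCD = 11001101 matches 110xxxxx → 2-byte sequence.
Byte 1: 0xCD = 11001101, payload 01101 (5 bits).
Byte 2: 0xA9 = 10101001 (10xxxxxx ✓), payload 101001.
Concatenate: 01101101001 = 0x369 (11 bits → U+0369).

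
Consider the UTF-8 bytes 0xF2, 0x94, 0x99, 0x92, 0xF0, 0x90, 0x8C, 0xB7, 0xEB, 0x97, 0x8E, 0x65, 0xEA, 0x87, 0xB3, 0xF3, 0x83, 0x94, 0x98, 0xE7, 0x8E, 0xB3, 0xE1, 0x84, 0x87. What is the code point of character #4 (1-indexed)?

U+0065

Offset 0: leading byte 0xF2 = 11110010 → 4-byte char #1 = F2 94 99 92.
Offset 4: leading byte 0xF0 = 11110000 → 4-byte char #2 = F0 90 8C B7.
Offset 8: leading byte 0xEB = 11101011 → 3-byte char #3 = EB 97 8E.
Offset 11: leading byte 0x65 = 01100101 → 1-byte char #4 = 65.
Leading byte 0x65 = 01100101 matches 0xxxxxxx → 1-byte sequence.
Byte 1: 0x65 = 01100101, payload 1100101 (7 bits).
Concatenate: 1100101 = 0x65 (7 bits → U+0065).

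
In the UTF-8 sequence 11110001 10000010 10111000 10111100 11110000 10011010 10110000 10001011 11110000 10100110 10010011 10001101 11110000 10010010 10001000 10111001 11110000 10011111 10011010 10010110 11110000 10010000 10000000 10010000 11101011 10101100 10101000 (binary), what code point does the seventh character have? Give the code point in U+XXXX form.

Offset 0: leading byte 0xF1 = 11110001 → 4-byte char #1 = F1 82 B8 BC.
Offset 4: leading byte 0xF0 = 11110000 → 4-byte char #2 = F0 9A B0 8B.
Offset 8: leading byte 0xF0 = 11110000 → 4-byte char #3 = F0 A6 93 8D.
Offset 12: leading byte 0xF0 = 11110000 → 4-byte char #4 = F0 92 88 B9.
Offset 16: leading byte 0xF0 = 11110000 → 4-byte char #5 = F0 9F 9A 96.
Offset 20: leading byte 0xF0 = 11110000 → 4-byte char #6 = F0 90 80 90.
Offset 24: leading byte 0xEB = 11101011 → 3-byte char #7 = EB AC A8.
Leading byte 0xEB = 11101011 matches 1110xxxx → 3-byte sequence.
Byte 1: 0xEB = 11101011, payload 1011 (4 bits).
Byte 2: 0xAC = 10101100 (10xxxxxx ✓), payload 101100.
Byte 3: 0xA8 = 10101000 (10xxxxxx ✓), payload 101000.
Concatenate: 1011101100101000 = 0xBB28 (16 bits → U+BB28).

U+BB28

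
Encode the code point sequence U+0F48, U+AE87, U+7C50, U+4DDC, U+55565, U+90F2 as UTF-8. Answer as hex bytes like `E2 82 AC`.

E0 BD 88 EA BA 87 E7 B1 90 E4 B7 9C F1 95 95 A5 E9 83 B2

U+0F48: 3-byte form → E0 BD 88.
U+AE87: 3-byte form → EA BA 87.
U+7C50: 3-byte form → E7 B1 90.
U+4DDC: 3-byte form → E4 B7 9C.
U+55565: 4-byte form → F1 95 95 A5.
U+90F2: 3-byte form → E9 83 B2.
Concatenated (19 bytes): E0 BD 88 EA BA 87 E7 B1 90 E4 B7 9C F1 95 95 A5 E9 83 B2.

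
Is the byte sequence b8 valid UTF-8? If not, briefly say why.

invalid (continuation byte with no leading byte)

Byte 0xB8 = 10111000 has the form 10xxxxxx — a continuation byte — but there is no preceding leading byte.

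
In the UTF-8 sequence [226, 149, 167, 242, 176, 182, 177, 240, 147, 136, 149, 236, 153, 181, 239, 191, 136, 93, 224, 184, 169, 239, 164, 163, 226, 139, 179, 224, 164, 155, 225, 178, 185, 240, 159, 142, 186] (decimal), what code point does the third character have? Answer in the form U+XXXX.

U+13215

Offset 0: leading byte 0xE2 = 11100010 → 3-byte char #1 = E2 95 A7.
Offset 3: leading byte 0xF2 = 11110010 → 4-byte char #2 = F2 B0 B6 B1.
Offset 7: leading byte 0xF0 = 11110000 → 4-byte char #3 = F0 93 88 95.
Leading byte 0xF0 = 11110000 matches 11110xxx → 4-byte sequence.
Byte 1: 0xF0 = 11110000, payload 000 (3 bits).
Byte 2: 0x93 = 10010011 (10xxxxxx ✓), payload 010011.
Byte 3: 0x88 = 10001000 (10xxxxxx ✓), payload 001000.
Byte 4: 0x95 = 10010101 (10xxxxxx ✓), payload 010101.
Concatenate: 000010011001000010101 = 0x13215 (21 bits → U+13215).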